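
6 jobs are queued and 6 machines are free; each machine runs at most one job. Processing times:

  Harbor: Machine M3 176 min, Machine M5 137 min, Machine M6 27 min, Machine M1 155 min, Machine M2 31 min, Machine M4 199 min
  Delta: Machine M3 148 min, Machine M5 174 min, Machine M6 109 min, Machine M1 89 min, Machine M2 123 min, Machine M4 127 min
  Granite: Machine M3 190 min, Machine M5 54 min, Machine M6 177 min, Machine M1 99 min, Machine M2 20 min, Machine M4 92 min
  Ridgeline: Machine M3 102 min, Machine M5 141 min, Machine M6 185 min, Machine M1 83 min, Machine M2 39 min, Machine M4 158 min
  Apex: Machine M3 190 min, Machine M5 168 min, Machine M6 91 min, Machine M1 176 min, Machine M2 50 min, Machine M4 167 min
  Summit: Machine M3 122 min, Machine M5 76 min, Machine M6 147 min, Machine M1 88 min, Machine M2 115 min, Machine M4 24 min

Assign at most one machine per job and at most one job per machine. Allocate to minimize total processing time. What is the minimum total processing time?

Min total: 346 min

Optimal: Harbor→Machine M6 (27 min), Delta→Machine M1 (89 min), Granite→Machine M5 (54 min), Ridgeline→Machine M3 (102 min), Apex→Machine M2 (50 min), Summit→Machine M4 (24 min) — total 27+89+54+102+50+24 = 346 min.
Row-greedy (each job in turn takes its cheapest remaining machine) gives 481 min, worse by 135.
Next-best assignment: Harbor→Machine M6, Delta→Machine M3, Granite→Machine M5, Ridgeline→Machine M1, Apex→Machine M2, Summit→Machine M4 = 386 min.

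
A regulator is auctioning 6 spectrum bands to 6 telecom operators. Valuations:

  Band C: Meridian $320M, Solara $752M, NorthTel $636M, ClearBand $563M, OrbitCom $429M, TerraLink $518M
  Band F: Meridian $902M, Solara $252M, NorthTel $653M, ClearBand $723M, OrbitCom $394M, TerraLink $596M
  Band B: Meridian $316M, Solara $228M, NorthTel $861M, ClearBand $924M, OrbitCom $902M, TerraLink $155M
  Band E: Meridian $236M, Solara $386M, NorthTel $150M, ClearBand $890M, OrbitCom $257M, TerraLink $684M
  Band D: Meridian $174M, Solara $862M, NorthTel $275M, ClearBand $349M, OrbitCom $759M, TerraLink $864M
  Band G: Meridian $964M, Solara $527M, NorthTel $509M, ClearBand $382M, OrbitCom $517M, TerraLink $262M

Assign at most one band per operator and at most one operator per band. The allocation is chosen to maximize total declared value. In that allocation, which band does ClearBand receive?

This is the linear assignment problem.
Optimal: Meridian→Band G ($964M), Solara→Band C ($752M), NorthTel→Band F ($653M), ClearBand→Band E ($890M), OrbitCom→Band B ($902M), TerraLink→Band D ($864M) — total 964+752+653+890+902+864 = $5025M.
Max-entry greedy (repeatedly take the single best remaining cell) gives $4414M, worse by 611.
Next-best assignment: Meridian→Band G, Solara→Band D, NorthTel→Band C, ClearBand→Band E, OrbitCom→Band B, TerraLink→Band F = $4850M.
ClearBand's own top band is Band B ($924M), but forcing ClearBand→Band B and reassigning the rest optimally gives only $4736M — worse by 289.

ClearBand receives Band E.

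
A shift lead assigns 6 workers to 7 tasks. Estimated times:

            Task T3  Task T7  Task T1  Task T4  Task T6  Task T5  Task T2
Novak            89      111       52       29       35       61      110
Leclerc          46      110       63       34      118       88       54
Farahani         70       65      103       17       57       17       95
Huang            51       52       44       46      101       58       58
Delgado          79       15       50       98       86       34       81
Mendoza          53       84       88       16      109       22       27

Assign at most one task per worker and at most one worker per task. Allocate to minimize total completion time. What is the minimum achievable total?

Optimal: Novak→Task T6 (35 min), Leclerc→Task T4 (34 min), Farahani→Task T5 (17 min), Huang→Task T1 (44 min), Delgado→Task T7 (15 min), Mendoza→Task T2 (27 min) — total 35+34+17+44+15+27 = 172 min.
Min-entry greedy (repeatedly take the single cheapest remaining cell) gives 173 min, worse by 1.
Next-best assignment: Novak→Task T6, Leclerc→Task T3, Farahani→Task T5, Huang→Task T1, Delgado→Task T7, Mendoza→Task T4 = 173 min.

Minimum total: 172 min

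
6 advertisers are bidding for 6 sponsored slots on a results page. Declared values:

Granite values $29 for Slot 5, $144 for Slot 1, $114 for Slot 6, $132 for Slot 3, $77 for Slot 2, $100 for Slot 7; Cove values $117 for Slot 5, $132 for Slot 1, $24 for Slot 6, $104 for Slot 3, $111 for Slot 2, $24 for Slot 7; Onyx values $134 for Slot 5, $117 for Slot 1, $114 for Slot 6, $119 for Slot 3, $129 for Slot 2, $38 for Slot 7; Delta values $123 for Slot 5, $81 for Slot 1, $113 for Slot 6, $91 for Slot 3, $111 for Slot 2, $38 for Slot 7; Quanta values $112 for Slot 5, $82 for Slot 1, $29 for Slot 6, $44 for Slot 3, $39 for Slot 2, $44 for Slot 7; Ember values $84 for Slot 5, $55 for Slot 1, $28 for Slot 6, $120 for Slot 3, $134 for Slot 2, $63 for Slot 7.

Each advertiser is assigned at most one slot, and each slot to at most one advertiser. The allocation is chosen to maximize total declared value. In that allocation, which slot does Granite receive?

Granite receives Slot 7.

Optimal: Granite→Slot 7 ($100), Cove→Slot 1 ($132), Onyx→Slot 3 ($119), Delta→Slot 6 ($113), Quanta→Slot 5 ($112), Ember→Slot 2 ($134) — total 100+132+119+113+112+134 = $710.
Max-entry greedy (repeatedly take the single best remaining cell) gives $673, worse by 37.
Next-best assignment: Granite→Slot 7, Cove→Slot 1, Onyx→Slot 2, Delta→Slot 6, Quanta→Slot 5, Ember→Slot 3 = $706.
Checked against all permutations: $710 is optimal.
Granite's own top slot is Slot 1 ($144), but forcing Granite→Slot 1 and reassigning the rest optimally gives only $673 — worse by 37.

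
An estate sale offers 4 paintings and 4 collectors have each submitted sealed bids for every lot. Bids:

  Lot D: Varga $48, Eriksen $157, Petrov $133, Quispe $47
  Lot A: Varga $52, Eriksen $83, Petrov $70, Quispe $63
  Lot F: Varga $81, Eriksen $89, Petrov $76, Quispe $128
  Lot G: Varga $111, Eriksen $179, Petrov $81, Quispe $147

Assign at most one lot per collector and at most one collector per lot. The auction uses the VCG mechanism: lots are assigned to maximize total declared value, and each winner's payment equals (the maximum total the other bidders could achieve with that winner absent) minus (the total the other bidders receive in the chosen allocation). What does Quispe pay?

Efficient allocation: Varga→Lot A ($52), Eriksen→Lot G ($179), Petrov→Lot D ($133), Quispe→Lot F ($128); total welfare W = $492.
Quispe receives Lot F at value $128, so the others get W − 128 = $364.
Without Quispe: best allocation of the remaining 3 bidders over all 4 lots is Varga→Lot F ($81), Eriksen→Lot G ($179), Petrov→Lot D ($133), total $393.
VCG payment = (others' best without Quispe) − (others' welfare with Quispe) = 393 − 364 = $29.

Quispe pays $29.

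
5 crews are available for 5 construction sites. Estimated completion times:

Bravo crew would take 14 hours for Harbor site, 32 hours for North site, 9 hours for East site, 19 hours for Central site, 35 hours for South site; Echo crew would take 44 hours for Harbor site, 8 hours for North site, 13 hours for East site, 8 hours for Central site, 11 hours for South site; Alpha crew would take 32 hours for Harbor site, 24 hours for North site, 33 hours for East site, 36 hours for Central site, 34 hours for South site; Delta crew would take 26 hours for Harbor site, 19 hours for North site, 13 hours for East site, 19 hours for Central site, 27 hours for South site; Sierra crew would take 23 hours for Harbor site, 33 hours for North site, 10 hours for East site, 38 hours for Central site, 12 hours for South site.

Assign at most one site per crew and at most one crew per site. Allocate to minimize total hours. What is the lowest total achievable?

Min total: 71 hours

This is a one-to-one assignment (minimum-cost bipartite matching).
Optimal: Bravo crew→Harbor site (14 hours), Echo crew→Central site (8 hours), Alpha crew→North site (24 hours), Delta crew→East site (13 hours), Sierra crew→South site (12 hours) — total 14+8+24+13+12 = 71 hours.
Min-entry greedy (repeatedly take the single cheapest remaining cell) gives 80 hours, worse by 9.
Swapping Bravo crew↔Echo crew (Bravo crew→Central site 19 hours, Echo crew→Harbor site 44 hours) adds 41.
No other one-to-one assignment undercuts 71 hours.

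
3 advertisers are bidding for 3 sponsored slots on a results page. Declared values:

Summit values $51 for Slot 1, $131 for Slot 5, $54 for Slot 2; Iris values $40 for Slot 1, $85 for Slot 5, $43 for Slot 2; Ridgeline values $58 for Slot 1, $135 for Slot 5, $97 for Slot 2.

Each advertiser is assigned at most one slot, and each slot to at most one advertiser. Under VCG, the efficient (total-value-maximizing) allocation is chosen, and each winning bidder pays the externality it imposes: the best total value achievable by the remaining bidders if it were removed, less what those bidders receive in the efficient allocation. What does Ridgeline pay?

Ridgeline pays $3.

Efficient allocation: Summit→Slot 5 ($131), Iris→Slot 1 ($40), Ridgeline→Slot 2 ($97); total welfare W = $268.
Ridgeline receives Slot 2 at value $97, so the others get W − 97 = $171.
Without Ridgeline: best allocation of the remaining 2 bidders over all 3 slots is Summit→Slot 5 ($131), Iris→Slot 2 ($43), total $174.
VCG payment = (others' best without Ridgeline) − (others' welfare with Ridgeline) = 174 − 171 = $3.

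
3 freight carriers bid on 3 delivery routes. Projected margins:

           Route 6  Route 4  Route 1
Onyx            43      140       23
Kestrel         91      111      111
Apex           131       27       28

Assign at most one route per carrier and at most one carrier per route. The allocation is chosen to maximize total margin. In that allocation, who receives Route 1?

This is the linear assignment problem.
Optimal: Onyx→Route 4 ($140k), Kestrel→Route 1 ($111k), Apex→Route 6 ($131k) — total 140+111+131 = $382k.
Every other assignment is strictly worse.
Kestrel's own top route is Route 4 ($111k), but forcing Kestrel→Route 4 and reassigning the rest optimally gives only $265k — worse by 117.

Kestrel receives Route 1.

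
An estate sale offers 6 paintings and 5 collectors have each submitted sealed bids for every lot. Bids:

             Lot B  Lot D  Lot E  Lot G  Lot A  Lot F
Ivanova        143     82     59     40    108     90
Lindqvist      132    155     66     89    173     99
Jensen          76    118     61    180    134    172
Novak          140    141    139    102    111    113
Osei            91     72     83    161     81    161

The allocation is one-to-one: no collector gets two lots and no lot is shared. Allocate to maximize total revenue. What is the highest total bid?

This is the linear assignment problem.
Optimal: Ivanova→Lot B ($143), Lindqvist→Lot A ($173), Jensen→Lot G ($180), Novak→Lot D ($141), Osei→Lot F ($161) — total 143+173+180+141+161 = $798.
Column-greedy (each lot in turn goes to its best remaining collector) gives $698, worse by 100.
Next-best assignment: Ivanova→Lot B, Lindqvist→Lot A, Jensen→Lot G, Novak→Lot E, Osei→Lot F = $796.
No other one-to-one assignment exceeds $798.

Maximum total: $798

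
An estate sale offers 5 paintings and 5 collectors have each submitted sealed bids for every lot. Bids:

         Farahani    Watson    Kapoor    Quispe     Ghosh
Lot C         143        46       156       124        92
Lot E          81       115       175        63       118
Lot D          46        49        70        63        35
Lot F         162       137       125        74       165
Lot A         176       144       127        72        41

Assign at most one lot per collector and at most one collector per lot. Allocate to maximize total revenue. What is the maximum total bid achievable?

Optimal: Farahani→Lot C ($143), Watson→Lot A ($144), Kapoor→Lot E ($175), Quispe→Lot D ($63), Ghosh→Lot F ($165) — total 143+144+175+63+165 = $690.
Every other assignment is strictly worse.

Maximum total: $690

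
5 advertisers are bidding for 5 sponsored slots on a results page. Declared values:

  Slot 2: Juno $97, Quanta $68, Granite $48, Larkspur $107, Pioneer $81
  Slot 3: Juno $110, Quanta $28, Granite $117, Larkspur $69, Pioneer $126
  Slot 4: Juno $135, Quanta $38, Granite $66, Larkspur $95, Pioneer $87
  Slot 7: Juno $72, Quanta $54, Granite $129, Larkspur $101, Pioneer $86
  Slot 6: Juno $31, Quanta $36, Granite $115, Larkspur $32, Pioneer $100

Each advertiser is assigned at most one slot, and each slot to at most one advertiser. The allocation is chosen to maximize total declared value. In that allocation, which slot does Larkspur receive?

Optimal: Juno→Slot 4 ($135), Quanta→Slot 2 ($68), Granite→Slot 6 ($115), Larkspur→Slot 7 ($101), Pioneer→Slot 3 ($126) — total 135+68+115+101+126 = $545.
Row-greedy (each advertiser in turn takes its best remaining slot) gives $501, worse by 44.
Swapping Juno↔Granite (Juno→Slot 6 $31, Granite→Slot 4 $66) loses 153.
Every other assignment is strictly worse.
Larkspur's own top slot is Slot 2 ($107), but forcing Larkspur→Slot 2 and reassigning the rest optimally gives only $537 — worse by 8.

Larkspur receives Slot 7.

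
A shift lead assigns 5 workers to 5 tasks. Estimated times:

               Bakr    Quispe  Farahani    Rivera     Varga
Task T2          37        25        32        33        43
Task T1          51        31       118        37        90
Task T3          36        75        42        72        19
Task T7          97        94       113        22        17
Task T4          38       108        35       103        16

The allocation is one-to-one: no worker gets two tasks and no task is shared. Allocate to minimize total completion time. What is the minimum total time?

Min total: 137 min

Treat this as an assignment problem: match each worker to one task.
Optimal: Bakr→Task T3 (36 min), Quispe→Task T1 (31 min), Farahani→Task T2 (32 min), Rivera→Task T7 (22 min), Varga→Task T4 (16 min) — total 36+31+32+22+16 = 137 min.
Column-greedy (each task in turn goes to its cheapest remaining worker) gives 213 min, worse by 76.
Every other assignment is strictly worse.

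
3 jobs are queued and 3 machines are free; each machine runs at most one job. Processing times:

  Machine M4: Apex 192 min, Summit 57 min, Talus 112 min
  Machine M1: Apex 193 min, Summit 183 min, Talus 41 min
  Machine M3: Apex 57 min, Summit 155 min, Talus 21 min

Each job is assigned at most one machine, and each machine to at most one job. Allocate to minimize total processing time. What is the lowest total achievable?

Minimum total: 155 min

Optimal: Apex→Machine M3 (57 min), Summit→Machine M4 (57 min), Talus→Machine M1 (41 min) — total 57+57+41 = 155 min.
Min-entry greedy (repeatedly take the single cheapest remaining cell) gives 271 min, worse by 116.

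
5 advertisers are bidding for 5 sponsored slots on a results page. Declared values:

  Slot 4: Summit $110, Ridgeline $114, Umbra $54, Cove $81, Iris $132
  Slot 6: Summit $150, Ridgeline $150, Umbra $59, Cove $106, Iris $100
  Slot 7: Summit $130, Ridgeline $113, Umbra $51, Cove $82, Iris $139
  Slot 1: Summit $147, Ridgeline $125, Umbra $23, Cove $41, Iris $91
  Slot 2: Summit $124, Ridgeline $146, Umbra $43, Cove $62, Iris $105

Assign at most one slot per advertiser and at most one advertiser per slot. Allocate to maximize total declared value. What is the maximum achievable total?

Treat this as an assignment problem: match each advertiser to one slot.
Optimal: Summit→Slot 1 ($147), Ridgeline→Slot 2 ($146), Umbra→Slot 4 ($54), Cove→Slot 6 ($106), Iris→Slot 7 ($139) — total 147+146+54+106+139 = $592.
Row-greedy (each advertiser in turn takes its best remaining slot) gives $523, worse by 69.
Next-best assignment: Summit→Slot 1, Ridgeline→Slot 2, Umbra→Slot 7, Cove→Slot 6, Iris→Slot 4 = $582.
Swapping Summit↔Cove (Summit→Slot 6 $150, Cove→Slot 1 $41) loses 62.

Maximum total: $592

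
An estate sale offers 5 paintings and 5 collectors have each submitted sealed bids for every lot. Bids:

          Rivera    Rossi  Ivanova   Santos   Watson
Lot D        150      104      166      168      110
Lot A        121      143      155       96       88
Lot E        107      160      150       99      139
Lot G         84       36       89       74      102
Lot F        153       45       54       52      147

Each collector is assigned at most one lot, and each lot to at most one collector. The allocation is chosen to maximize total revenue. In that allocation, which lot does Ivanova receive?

Optimal: Rivera→Lot F ($153), Rossi→Lot E ($160), Ivanova→Lot A ($155), Santos→Lot D ($168), Watson→Lot G ($102) — total 153+160+155+168+102 = $738.
Row-greedy (each collector in turn takes its best remaining lot) gives $677, worse by 61.
Swapping Santos↔Rivera (Santos→Lot F $52, Rivera→Lot D $150) loses 119.
Ivanova's own top lot is Lot D ($166), but forcing Ivanova→Lot D and reassigning the rest optimally gives only $677 — worse by 61.

Ivanova receives Lot A.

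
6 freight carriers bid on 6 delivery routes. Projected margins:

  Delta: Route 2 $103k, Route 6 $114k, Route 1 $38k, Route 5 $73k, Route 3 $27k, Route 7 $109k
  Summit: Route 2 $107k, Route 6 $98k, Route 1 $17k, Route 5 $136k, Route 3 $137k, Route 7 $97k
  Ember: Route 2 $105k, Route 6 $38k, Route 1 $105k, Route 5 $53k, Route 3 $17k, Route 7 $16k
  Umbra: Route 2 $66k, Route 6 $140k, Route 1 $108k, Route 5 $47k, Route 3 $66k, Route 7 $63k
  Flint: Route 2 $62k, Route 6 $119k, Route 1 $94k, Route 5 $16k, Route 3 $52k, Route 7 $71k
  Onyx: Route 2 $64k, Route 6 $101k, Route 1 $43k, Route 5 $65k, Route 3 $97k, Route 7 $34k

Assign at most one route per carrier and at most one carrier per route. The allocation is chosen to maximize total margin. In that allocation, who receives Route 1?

This is a one-to-one assignment (maximum-weight bipartite matching).
Optimal: Delta→Route 7 ($109k), Summit→Route 5 ($136k), Ember→Route 2 ($105k), Umbra→Route 6 ($140k), Flint→Route 1 ($94k), Onyx→Route 3 ($97k) — total 109+136+105+140+94+97 = $681k.
Next-best assignment: Delta→Route 7, Summit→Route 5, Ember→Route 2, Umbra→Route 1, Flint→Route 6, Onyx→Route 3 = $674k.
No other one-to-one assignment exceeds $681k.
Flint's own top route is Route 6 ($119k), but forcing Flint→Route 6 and reassigning the rest optimally gives only $674k — worse by 7.

Flint receives Route 1.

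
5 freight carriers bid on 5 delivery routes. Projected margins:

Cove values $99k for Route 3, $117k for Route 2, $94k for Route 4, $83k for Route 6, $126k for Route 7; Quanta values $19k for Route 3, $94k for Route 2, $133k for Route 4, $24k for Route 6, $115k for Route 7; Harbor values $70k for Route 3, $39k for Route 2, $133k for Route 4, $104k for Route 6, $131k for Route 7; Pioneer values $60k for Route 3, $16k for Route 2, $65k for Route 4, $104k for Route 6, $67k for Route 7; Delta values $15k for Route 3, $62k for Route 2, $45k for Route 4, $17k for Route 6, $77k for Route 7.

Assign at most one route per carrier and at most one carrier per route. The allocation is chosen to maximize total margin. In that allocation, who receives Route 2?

Delta receives Route 2.

Optimal: Cove→Route 3 ($99k), Quanta→Route 4 ($133k), Harbor→Route 7 ($131k), Pioneer→Route 6 ($104k), Delta→Route 2 ($62k) — total 99+133+131+104+62 = $529k.
Max-entry greedy (repeatedly take the single best remaining cell) gives $500k, worse by 29.
No other one-to-one assignment exceeds $529k.
Delta's own top route is Route 7 ($77k), but forcing Delta→Route 7 and reassigning the rest optimally gives only $507k — worse by 22.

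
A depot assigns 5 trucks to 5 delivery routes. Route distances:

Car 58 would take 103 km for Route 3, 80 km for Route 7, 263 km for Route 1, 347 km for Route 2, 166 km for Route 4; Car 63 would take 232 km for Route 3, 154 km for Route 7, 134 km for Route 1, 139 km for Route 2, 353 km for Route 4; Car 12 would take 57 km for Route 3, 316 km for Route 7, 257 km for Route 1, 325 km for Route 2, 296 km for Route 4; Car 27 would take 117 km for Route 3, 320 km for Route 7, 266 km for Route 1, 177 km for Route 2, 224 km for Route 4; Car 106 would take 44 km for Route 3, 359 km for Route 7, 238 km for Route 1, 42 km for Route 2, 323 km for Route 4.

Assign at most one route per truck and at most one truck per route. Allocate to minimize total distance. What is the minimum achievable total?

Min total: 537 km

Optimal: Car 58→Route 7 (80 km), Car 63→Route 1 (134 km), Car 12→Route 3 (57 km), Car 27→Route 4 (224 km), Car 106→Route 2 (42 km) — total 80+134+57+224+42 = 537 km.
Row-greedy (each truck in turn takes its cheapest remaining route) gives 771 km, worse by 234.
Swapping Car 58↔Car 63 (Car 58→Route 1 263 km, Car 63→Route 7 154 km) adds 203.
Checked against all permutations: 537 km is optimal.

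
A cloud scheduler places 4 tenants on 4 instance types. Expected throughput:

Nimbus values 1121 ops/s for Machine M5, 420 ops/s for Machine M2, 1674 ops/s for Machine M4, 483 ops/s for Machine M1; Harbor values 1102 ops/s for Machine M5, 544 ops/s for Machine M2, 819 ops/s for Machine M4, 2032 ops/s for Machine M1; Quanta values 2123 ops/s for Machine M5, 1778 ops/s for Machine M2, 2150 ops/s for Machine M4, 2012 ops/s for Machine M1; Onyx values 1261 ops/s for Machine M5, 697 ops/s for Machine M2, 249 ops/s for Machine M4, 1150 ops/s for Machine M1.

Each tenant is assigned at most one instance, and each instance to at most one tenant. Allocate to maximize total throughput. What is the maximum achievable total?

Optimal: Nimbus→Machine M4 (1674 ops/s), Harbor→Machine M1 (2032 ops/s), Quanta→Machine M2 (1778 ops/s), Onyx→Machine M5 (1261 ops/s) — total 1674+2032+1778+1261 = 6745 ops/s.
Max-entry greedy (repeatedly take the single best remaining cell) gives 5863 ops/s, worse by 882.
No other one-to-one assignment exceeds 6745 ops/s.

Max total: 6745 ops/s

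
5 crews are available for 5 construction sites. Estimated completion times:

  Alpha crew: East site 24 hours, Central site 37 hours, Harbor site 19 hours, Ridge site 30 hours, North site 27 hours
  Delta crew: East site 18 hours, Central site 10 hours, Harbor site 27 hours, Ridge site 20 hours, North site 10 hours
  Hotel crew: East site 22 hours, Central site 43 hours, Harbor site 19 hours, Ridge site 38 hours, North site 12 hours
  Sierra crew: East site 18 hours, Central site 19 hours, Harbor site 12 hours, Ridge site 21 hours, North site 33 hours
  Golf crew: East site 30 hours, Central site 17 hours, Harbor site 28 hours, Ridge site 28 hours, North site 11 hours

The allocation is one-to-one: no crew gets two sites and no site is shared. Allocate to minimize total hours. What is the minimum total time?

This is the linear assignment problem.
Optimal: Alpha crew→Harbor site (19 hours), Delta crew→Central site (10 hours), Hotel crew→East site (22 hours), Sierra crew→Ridge site (21 hours), Golf crew→North site (11 hours) — total 19+10+22+21+11 = 83 hours.
Row-greedy (each crew in turn takes its cheapest remaining site) gives 87 hours, worse by 4.
Next-best assignment: Alpha crew→East site, Delta crew→Central site, Hotel crew→Harbor site, Sierra crew→Ridge site, Golf crew→North site = 85 hours.
No other one-to-one assignment undercuts 83 hours.

Min total: 83 hours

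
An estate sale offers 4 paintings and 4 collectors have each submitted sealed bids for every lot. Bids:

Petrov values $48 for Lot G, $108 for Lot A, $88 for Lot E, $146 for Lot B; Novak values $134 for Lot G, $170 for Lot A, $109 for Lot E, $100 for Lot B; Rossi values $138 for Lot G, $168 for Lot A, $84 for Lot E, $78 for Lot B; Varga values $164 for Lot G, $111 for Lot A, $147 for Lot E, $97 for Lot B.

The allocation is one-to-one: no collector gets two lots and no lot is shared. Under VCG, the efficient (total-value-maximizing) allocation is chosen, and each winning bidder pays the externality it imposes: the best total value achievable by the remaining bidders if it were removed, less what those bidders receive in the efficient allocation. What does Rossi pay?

Rossi pays $17.

Efficient allocation: Petrov→Lot B ($146), Novak→Lot A ($170), Rossi→Lot G ($138), Varga→Lot E ($147); total welfare W = $601.
Rossi receives Lot G at value $138, so the others get W − 138 = $463.
Without Rossi: best allocation of the remaining 3 bidders over all 4 lots is Petrov→Lot B ($146), Novak→Lot A ($170), Varga→Lot G ($164), total $480.
VCG payment = (others' best without Rossi) − (others' welfare with Rossi) = 480 − 463 = $17.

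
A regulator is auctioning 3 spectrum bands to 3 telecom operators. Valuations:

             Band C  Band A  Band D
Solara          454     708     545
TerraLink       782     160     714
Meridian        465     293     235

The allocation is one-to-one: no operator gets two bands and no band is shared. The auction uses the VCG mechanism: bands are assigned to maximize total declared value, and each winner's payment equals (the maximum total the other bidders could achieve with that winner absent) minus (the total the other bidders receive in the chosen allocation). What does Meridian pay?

Efficient allocation: Solara→Band A ($708M), TerraLink→Band D ($714M), Meridian→Band C ($465M); total welfare W = $1887M.
Meridian receives Band C at value $465M, so the others get W − 465 = $1422M.
Without Meridian: best allocation of the remaining 2 bidders over all 3 bands is Solara→Band A ($708M), TerraLink→Band C ($782M), total $1490M.
VCG payment = (others' best without Meridian) − (others' welfare with Meridian) = 1490 − 1422 = $68M.

Meridian pays $68M.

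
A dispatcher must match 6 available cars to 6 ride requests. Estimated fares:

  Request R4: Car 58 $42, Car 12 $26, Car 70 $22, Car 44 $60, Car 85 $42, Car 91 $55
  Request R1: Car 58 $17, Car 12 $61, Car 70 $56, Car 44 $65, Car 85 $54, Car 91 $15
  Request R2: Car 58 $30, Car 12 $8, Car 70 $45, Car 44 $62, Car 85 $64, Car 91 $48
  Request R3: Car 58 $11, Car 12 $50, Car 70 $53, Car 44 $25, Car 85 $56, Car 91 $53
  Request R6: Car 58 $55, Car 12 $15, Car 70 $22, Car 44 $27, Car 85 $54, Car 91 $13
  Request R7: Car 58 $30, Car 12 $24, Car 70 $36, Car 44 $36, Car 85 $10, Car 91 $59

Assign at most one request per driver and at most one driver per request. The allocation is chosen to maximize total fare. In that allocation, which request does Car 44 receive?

Car 44 receives Request R4.

Treat this as an assignment problem: match each driver to one request.
Optimal: Car 58→Request R6 ($55), Car 12→Request R1 ($61), Car 70→Request R3 ($53), Car 44→Request R4 ($60), Car 85→Request R2 ($64), Car 91→Request R7 ($59) — total 55+61+53+60+64+59 = $352.
Row-greedy (each driver in turn takes its best remaining request) gives $332, worse by 20.
Next-best assignment: Car 58→Request R6, Car 12→Request R3, Car 70→Request R1, Car 44→Request R4, Car 85→Request R2, Car 91→Request R7 = $344.
Swapping Car 58↔Car 70 (Car 58→Request R3 $11, Car 70→Request R6 $22) loses 75.
Car 44's own top request is Request R1 ($65), but forcing Car 44→Request R1 and reassigning the rest optimally gives only $325 — worse by 27.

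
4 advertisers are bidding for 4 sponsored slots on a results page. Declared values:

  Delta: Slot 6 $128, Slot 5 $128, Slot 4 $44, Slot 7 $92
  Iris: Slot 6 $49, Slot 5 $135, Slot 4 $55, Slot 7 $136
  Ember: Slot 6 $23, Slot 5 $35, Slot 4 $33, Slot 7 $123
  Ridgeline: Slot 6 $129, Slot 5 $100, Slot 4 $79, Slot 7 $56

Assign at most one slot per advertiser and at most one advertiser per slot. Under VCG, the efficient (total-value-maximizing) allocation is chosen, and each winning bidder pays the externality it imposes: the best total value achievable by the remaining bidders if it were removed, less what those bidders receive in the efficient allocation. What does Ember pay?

Efficient allocation: Delta→Slot 6 ($128), Iris→Slot 5 ($135), Ember→Slot 7 ($123), Ridgeline→Slot 4 ($79); total welfare W = $465.
Ember receives Slot 7 at value $123, so the others get W − 123 = $342.
Without Ember: best allocation of the remaining 3 bidders over all 4 slots is Delta→Slot 5 ($128), Iris→Slot 7 ($136), Ridgeline→Slot 6 ($129), total $393.
VCG payment = (others' best without Ember) − (others' welfare with Ember) = 393 − 342 = $51.

Ember pays $51.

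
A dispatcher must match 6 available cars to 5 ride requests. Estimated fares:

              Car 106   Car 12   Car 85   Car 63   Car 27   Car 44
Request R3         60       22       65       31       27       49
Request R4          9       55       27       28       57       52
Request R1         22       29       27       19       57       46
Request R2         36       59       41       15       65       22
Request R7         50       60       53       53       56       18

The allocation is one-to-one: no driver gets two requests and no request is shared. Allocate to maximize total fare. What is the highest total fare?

This is a one-to-one assignment (maximum-weight bipartite matching).
Optimal: Car 85→Request R3 ($65), Car 44→Request R4 ($52), Car 27→Request R1 ($57), Car 12→Request R2 ($59), Car 63→Request R7 ($53) — total 65+52+57+59+53 = $286.
Row-greedy (each driver in turn takes its best remaining request) gives $246, worse by 40.

Maximum total: $286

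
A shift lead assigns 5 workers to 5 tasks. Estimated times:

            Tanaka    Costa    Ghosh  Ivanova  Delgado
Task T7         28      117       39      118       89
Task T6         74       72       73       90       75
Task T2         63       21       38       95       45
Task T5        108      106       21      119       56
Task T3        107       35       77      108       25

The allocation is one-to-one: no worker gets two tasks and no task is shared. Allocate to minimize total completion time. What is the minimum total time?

Optimal: Tanaka→Task T7 (28 min), Costa→Task T2 (21 min), Ghosh→Task T5 (21 min), Ivanova→Task T6 (90 min), Delgado→Task T3 (25 min) — total 28+21+21+90+25 = 185 min.
Column-greedy (each task in turn goes to its cheapest remaining worker) gives 302 min, worse by 117.
Swapping Tanaka↔Ghosh (Tanaka→Task T5 108 min, Ghosh→Task T7 39 min) adds 98.

Minimum total: 185 min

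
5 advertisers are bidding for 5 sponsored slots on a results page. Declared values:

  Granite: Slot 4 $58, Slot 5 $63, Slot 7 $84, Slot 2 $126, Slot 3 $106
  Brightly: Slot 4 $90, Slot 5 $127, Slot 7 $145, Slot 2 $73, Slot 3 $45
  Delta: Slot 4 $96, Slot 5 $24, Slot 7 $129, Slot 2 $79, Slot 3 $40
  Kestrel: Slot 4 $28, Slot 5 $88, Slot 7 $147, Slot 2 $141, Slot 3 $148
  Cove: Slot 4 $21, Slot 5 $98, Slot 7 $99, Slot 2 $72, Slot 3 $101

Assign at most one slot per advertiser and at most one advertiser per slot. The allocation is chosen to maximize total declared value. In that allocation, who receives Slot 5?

Optimal: Granite→Slot 2 ($126), Brightly→Slot 7 ($145), Delta→Slot 4 ($96), Kestrel→Slot 3 ($148), Cove→Slot 5 ($98) — total 126+145+96+148+98 = $613.
Column-greedy (each slot in turn goes to its best remaining advertiser) gives $597, worse by 16.
Swapping Brightly↔Delta (Brightly→Slot 4 $90, Delta→Slot 7 $129) loses 22.
No other one-to-one assignment exceeds $613.
Cove's own top slot is Slot 3 ($101), but forcing Cove→Slot 3 and reassigning the rest optimally gives only $597 — worse by 16.

Cove receives Slot 5.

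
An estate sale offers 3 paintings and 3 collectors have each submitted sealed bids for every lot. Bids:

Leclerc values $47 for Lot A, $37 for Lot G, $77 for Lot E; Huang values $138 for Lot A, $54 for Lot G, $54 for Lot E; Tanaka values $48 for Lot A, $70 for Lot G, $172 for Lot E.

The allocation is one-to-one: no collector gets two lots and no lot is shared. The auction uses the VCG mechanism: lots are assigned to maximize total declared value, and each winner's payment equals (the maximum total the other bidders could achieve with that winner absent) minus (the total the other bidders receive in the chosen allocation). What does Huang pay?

Efficient allocation: Leclerc→Lot G ($37), Huang→Lot A ($138), Tanaka→Lot E ($172); total welfare W = $347.
Huang receives Lot A at value $138, so the others get W − 138 = $209.
Without Huang: best allocation of the remaining 2 bidders over all 3 lots is Leclerc→Lot A ($47), Tanaka→Lot E ($172), total $219.
VCG payment = (others' best without Huang) − (others' welfare with Huang) = 219 − 209 = $10.

Huang pays $10.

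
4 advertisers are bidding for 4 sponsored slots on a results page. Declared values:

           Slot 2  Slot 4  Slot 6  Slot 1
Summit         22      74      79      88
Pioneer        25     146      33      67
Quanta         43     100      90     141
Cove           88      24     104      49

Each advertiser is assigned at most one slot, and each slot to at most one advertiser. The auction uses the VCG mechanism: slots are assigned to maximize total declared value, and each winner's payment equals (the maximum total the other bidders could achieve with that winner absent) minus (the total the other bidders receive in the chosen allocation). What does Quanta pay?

Quanta pays $25.

Efficient allocation: Summit→Slot 6 ($79), Pioneer→Slot 4 ($146), Quanta→Slot 1 ($141), Cove→Slot 2 ($88); total welfare W = $454.
Quanta receives Slot 1 at value $141, so the others get W − 141 = $313.
Without Quanta: best allocation of the remaining 3 bidders over all 4 slots is Summit→Slot 1 ($88), Pioneer→Slot 4 ($146), Cove→Slot 6 ($104), total $338.
VCG payment = (others' best without Quanta) − (others' welfare with Quanta) = 338 − 313 = $25.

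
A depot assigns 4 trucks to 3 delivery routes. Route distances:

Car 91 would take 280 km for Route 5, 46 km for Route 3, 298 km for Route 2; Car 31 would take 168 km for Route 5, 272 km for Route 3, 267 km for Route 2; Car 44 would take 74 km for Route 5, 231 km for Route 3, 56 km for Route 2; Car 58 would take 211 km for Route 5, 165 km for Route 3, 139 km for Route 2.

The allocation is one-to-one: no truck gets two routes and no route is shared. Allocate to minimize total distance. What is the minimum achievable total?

This is a one-to-one assignment (minimum-cost bipartite matching).
Optimal: Car 44→Route 5 (74 km), Car 91→Route 3 (46 km), Car 58→Route 2 (139 km) — total 74+46+139 = 259 km.

Minimum total: 259 km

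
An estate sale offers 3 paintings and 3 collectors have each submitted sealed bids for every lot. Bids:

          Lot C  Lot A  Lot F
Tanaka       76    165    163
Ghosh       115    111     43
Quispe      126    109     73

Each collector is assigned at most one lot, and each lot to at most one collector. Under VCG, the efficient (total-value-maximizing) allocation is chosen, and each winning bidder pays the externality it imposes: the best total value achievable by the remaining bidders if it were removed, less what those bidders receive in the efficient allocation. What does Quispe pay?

Quispe pays $6.

Efficient allocation: Tanaka→Lot F ($163), Ghosh→Lot A ($111), Quispe→Lot C ($126); total welfare W = $400.
Quispe receives Lot C at value $126, so the others get W − 126 = $274.
Without Quispe: best allocation of the remaining 2 bidders over all 3 lots is Tanaka→Lot A ($165), Ghosh→Lot C ($115), total $280.
VCG payment = (others' best without Quispe) − (others' welfare with Quispe) = 280 − 274 = $6.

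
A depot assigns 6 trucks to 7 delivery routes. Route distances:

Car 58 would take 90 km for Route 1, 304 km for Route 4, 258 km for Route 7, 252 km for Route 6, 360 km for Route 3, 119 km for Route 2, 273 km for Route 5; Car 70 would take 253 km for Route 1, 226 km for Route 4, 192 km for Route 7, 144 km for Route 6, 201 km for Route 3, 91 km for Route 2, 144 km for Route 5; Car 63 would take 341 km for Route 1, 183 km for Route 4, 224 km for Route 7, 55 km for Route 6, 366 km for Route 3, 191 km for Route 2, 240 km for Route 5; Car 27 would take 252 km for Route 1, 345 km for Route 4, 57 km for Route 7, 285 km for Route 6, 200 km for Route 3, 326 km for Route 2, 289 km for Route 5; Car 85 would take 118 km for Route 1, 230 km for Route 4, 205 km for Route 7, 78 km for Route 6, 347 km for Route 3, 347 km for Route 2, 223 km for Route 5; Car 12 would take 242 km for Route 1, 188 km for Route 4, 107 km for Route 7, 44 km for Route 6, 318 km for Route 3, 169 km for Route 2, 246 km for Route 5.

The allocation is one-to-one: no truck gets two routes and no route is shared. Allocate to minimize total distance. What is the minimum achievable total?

Min total: 665 km

Optimal: Car 58→Route 2 (119 km), Car 70→Route 5 (144 km), Car 63→Route 4 (183 km), Car 27→Route 7 (57 km), Car 85→Route 1 (118 km), Car 12→Route 6 (44 km) — total 119+144+183+57+118+44 = 665 km.
Row-greedy (each truck in turn takes its cheapest remaining route) gives 704 km, worse by 39.
Swapping Car 12↔Car 85 (Car 12→Route 1 242 km, Car 85→Route 6 78 km) adds 158.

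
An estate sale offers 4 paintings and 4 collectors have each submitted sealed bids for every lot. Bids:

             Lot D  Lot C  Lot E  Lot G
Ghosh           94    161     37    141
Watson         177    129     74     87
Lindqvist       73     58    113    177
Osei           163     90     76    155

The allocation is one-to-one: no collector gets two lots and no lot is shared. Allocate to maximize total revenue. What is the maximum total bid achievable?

Max total: $606

This is the linear assignment problem.
Optimal: Ghosh→Lot C ($161), Watson→Lot D ($177), Lindqvist→Lot E ($113), Osei→Lot G ($155) — total 161+177+113+155 = $606.
Max-entry greedy (repeatedly take the single best remaining cell) gives $591, worse by 15.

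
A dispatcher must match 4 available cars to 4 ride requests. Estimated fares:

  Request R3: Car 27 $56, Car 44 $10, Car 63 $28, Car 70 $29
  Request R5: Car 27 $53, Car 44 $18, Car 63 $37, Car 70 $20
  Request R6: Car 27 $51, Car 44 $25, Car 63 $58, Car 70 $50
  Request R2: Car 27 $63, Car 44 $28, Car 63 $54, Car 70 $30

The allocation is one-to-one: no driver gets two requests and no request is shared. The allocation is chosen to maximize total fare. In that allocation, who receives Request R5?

Optimal: Car 27→Request R3 ($56), Car 44→Request R5 ($18), Car 63→Request R2 ($54), Car 70→Request R6 ($50) — total 56+18+54+50 = $178.
Max-entry greedy (repeatedly take the single best remaining cell) gives $168, worse by 10.
Car 44's own top request is Request R2 ($28), but forcing Car 44→Request R2 and reassigning the rest optimally gives only $171 — worse by 7.

Car 44 receives Request R5.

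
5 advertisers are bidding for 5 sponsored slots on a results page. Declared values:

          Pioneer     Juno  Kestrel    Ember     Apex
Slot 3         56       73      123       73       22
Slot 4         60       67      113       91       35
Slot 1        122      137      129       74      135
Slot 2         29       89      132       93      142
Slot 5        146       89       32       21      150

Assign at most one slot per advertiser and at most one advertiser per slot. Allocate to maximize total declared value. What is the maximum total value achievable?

Optimal: Pioneer→Slot 5 ($146), Juno→Slot 1 ($137), Kestrel→Slot 3 ($123), Ember→Slot 4 ($91), Apex→Slot 2 ($142) — total 146+137+123+91+142 = $639.
Max-entry greedy (repeatedly take the single best remaining cell) gives $566, worse by 73.
Next-best assignment: Pioneer→Slot 5, Juno→Slot 1, Kestrel→Slot 4, Ember→Slot 3, Apex→Slot 2 = $611.

Max total: $639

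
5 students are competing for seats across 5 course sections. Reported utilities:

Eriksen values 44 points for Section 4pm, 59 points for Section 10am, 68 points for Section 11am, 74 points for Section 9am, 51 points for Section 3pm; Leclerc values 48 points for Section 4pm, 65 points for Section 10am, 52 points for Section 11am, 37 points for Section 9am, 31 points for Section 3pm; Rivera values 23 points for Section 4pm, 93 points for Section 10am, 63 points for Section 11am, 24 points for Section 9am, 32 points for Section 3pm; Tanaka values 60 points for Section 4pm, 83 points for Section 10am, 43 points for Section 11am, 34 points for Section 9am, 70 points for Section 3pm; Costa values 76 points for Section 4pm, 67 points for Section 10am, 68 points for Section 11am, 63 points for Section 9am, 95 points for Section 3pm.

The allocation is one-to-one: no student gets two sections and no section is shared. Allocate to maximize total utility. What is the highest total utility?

Max total: 374 points

Optimal: Eriksen→Section 9am (74 points), Leclerc→Section 11am (52 points), Rivera→Section 10am (93 points), Tanaka→Section 4pm (60 points), Costa→Section 3pm (95 points) — total 74+52+93+60+95 = 374 points.
Row-greedy (each student in turn takes its best remaining section) gives 348 points, worse by 26.
Swapping Eriksen↔Tanaka (Eriksen→Section 4pm 44 points, Tanaka→Section 9am 34 points) loses 56.
No other one-to-one assignment exceeds 374 points.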